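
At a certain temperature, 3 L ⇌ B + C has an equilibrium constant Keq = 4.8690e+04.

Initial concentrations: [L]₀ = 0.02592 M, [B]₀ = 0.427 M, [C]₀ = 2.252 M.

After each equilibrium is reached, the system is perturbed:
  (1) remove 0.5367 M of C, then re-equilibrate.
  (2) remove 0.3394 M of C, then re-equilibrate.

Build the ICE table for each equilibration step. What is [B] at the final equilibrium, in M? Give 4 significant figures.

[B]_eq = 0.428 M

Q₀ = 5.5219e+04 vs Keq = 4.8690e+04 ⇒ Q>K, reverse
Step 1:
                   L          B          C
  I          0.02592      0.427      2.252
  C         0.001101 -3.6706e-04 -3.6706e-04
  E          0.02702     0.4266      2.252
  solve Keq expr → x = -3.6706e-04; check Q = 4.8690e+04
Then remove 0.5367 M of C.
Step 2:
                   L          B          C
  I          0.02702     0.4266      1.715
  C        -0.002326 7.7527e-04 7.7527e-04
  E           0.0247     0.4274      1.716
  solve Keq expr → x = 7.7527e-04; check Q = 4.8690e+04
Then remove 0.3394 M of C.
Step 3:
                   L          B          C
  I           0.0247     0.4274      1.376
  C        -0.001736 5.7861e-04 5.7861e-04
  E          0.02296      0.428      1.377
  solve Keq expr → x = 5.7861e-04; check Q = 4.8690e+04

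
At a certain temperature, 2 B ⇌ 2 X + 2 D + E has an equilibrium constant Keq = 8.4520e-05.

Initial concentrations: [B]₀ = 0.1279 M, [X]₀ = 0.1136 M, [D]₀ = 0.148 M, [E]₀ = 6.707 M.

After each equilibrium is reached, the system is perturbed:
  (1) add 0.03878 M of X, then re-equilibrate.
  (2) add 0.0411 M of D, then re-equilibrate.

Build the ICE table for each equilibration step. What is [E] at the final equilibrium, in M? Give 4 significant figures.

[E]_eq = 6.639 M

Q₀ = 0.1159 vs Keq = 8.4520e-05 ⇒ Q>K, reverse
Step 1:
                  B         X         D         E
  I          0.1279    0.1136     0.148     6.707
  C         0.09764  -0.09764  -0.09764  -0.04882
  E          0.2255   0.01596   0.05036     6.658
  solve Keq expr → x = -0.04882; check Q = 8.4520e-05
Then add 0.03878 M of X.
Step 2:
                  B         X         D         E
  I          0.2255   0.05474   0.05036     6.658
  C         0.02271  -0.02271  -0.02271  -0.01136
  E          0.2483   0.03202   0.02764     6.647
  solve Keq expr → x = -0.01136; check Q = 8.4520e-05
Then add 0.0411 M of D.
Step 3:
                  B         X         D         E
  I          0.2483   0.03202   0.06874     6.647
  C         0.01467  -0.01467  -0.01467 -0.007337
  E          0.2629   0.01735   0.05407     6.639
  solve Keq expr → x = -0.007337; check Q = 8.4520e-05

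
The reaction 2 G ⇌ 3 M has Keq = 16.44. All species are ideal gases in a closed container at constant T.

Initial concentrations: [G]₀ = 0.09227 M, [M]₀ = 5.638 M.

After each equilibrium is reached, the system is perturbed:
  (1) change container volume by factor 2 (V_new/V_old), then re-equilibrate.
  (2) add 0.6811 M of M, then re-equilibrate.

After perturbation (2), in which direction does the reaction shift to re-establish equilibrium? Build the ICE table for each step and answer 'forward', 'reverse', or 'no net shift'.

Q₀ = 2.1050e+04 vs Keq = 16.44 ⇒ Q>K, reverse
Step 1:
                   G          M
  Initial    0.09227      5.638
  Change       1.473      -2.21
  Equil        1.565      3.428
  solve Keq expr → x = -0.7366; check Q = 16.44
Then change container volume by factor 2 (V_new/V_old).
Step 2:
                   G          M
  Initial     0.7827      1.714
  Change     -0.1312     0.1968
  Equil       0.6515      1.911
  solve Keq expr → x = 0.06562; check Q = 16.44
Then add 0.6811 M of M.
Step 3:
                   G          M
  Initial     0.6515      2.592
  Change      0.2023    -0.3035
  Equil       0.8539      2.289
  solve Keq expr → x = -0.1012; check Q = 16.44

Direction: reverse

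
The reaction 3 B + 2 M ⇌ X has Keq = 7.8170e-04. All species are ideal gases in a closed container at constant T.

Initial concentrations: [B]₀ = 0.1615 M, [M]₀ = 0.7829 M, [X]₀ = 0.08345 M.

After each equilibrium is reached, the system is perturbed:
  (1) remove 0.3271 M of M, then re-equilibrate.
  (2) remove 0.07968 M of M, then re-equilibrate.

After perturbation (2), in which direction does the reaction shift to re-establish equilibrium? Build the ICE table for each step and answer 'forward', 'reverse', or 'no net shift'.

Q₀ = 32.32 vs Keq = 7.8170e-04 ⇒ Q>K, reverse
Step 1:
                  B         M         X
  Initial    0.1615    0.7829   0.08345
  Change     0.2502    0.1668   -0.0834
  Equil      0.4117    0.9497 4.9200e-05
  solve Keq expr → x = -0.0834; check Q = 7.8170e-04
Then remove 0.3271 M of M.
Step 2:
                  B         M         X
  Initial    0.4117    0.6226 4.9200e-05
  Change  8.4114e-05 5.6076e-05 -2.8038e-05
  Equil      0.4118    0.6227 2.1162e-05
  solve Keq expr → x = -2.8038e-05; check Q = 7.8170e-04
Then remove 0.07968 M of M.
Step 3:
                  B         M         X
  Initial    0.4118     0.543 2.1162e-05
  Change  1.5201e-05 1.0134e-05 -5.0672e-06
  Equil      0.4118     0.543 1.6095e-05
  solve Keq expr → x = -5.0672e-06; check Q = 7.8170e-04

Direction: reverse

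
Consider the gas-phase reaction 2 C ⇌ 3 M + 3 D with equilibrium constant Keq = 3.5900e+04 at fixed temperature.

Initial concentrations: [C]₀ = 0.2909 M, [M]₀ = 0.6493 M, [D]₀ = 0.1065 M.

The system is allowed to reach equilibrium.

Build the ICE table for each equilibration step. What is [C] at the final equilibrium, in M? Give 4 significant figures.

[C]_eq = 0.002353 M

Q₀ = 0.003907 vs Keq = 3.5900e+04 ⇒ Q<K, forward
Step 1:
                    C           M           D
  I            0.2909      0.6493      0.1065
  C           -0.2885      0.4328      0.4328
  E          0.002353       1.082      0.5393
  solve Keq expr → x = 0.1443; check Q = 3.5900e+04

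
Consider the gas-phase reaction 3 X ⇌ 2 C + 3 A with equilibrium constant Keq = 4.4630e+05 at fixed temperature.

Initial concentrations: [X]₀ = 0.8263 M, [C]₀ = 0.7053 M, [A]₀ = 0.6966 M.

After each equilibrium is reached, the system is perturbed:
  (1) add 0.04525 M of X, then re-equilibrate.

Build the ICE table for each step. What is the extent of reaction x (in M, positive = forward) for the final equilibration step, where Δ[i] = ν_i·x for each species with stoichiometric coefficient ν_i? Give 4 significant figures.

Q₀ = 0.298 vs Keq = 4.4630e+05 ⇒ Q<K, forward
Step 1:
                    X           C           A
  Initial      0.8263      0.7053      0.6966
  Change      -0.8036      0.5358      0.8036
  Equil       0.02267       1.241         1.5
  solve Keq expr → x = 0.2679; check Q = 4.4630e+05
Then add 0.04525 M of X.
Step 2:
                    X           C           A
  Initial     0.06792       1.241         1.5
  Change     -0.04421     0.02948     0.04421
  Equil       0.02371       1.271       1.544
  solve Keq expr → x = 0.01474; check Q = 4.4630e+05

x = 0.01474 M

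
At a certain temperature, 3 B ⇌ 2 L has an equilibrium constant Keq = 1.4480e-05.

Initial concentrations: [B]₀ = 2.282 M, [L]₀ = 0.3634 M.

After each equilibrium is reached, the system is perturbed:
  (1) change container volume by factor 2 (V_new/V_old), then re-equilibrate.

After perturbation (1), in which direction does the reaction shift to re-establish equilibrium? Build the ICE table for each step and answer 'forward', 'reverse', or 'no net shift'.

Q₀ = 0.01111 vs Keq = 1.4480e-05 ⇒ Q>K, reverse
Step 1:
                   B          L
  Initial      2.282     0.3634
  Change      0.5184    -0.3456
  Equil          2.8    0.01783
  solve Keq expr → x = -0.1728; check Q = 1.4480e-05
Then change container volume by factor 2 (V_new/V_old).
Step 2:
                   B          L
  Initial        1.4   0.008916
  Change    0.003878  -0.002585
  Equil        1.404   0.006331
  solve Keq expr → x = -0.001293; check Q = 1.4480e-05

Direction: reverse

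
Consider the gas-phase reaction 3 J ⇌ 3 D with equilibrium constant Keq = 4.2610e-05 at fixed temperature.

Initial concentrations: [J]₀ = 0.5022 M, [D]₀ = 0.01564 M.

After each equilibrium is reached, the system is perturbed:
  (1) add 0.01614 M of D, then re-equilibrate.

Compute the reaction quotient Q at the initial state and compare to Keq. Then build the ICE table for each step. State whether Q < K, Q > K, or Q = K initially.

Q₀ = 3.0205e-05 vs Keq = 4.2610e-05 ⇒ Q<K, forward
Step 1:
                   J          D
  Initial     0.5022    0.01564
  Change   -0.001837   0.001837
  Equil       0.5004    0.01748
  solve Keq expr → x = 6.1219e-04; check Q = 4.2610e-05
Then add 0.01614 M of D.
Step 2:
                   J          D
  Initial     0.5004    0.03362
  Change      0.0156    -0.0156
  Equil        0.516    0.01802
  solve Keq expr → x = -0.005198; check Q = 4.2610e-05

Q₀ = 3.0205e-05; Q < K (proceeds forward)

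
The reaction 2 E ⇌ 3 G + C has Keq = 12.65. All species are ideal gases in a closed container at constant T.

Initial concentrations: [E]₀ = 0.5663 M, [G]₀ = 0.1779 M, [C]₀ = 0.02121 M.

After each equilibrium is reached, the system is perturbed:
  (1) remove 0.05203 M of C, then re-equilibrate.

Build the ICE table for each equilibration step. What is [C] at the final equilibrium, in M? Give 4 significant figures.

Q₀ = 3.7237e-04 vs Keq = 12.65 ⇒ Q<K, forward
Step 1:
                   E          G          C
  Initial     0.5663     0.1779    0.02121
  Change     -0.4546     0.6819     0.2273
  Equil       0.1117     0.8598     0.2485
  solve Keq expr → x = 0.2273; check Q = 12.65
Then remove 0.05203 M of C.
Step 2:
                   E          G          C
  Initial     0.1117     0.8598     0.1965
  Change   -0.008911    0.01337   0.004456
  Equil       0.1028     0.8731     0.2009
  solve Keq expr → x = 0.004456; check Q = 12.65

[C]_eq = 0.2009 M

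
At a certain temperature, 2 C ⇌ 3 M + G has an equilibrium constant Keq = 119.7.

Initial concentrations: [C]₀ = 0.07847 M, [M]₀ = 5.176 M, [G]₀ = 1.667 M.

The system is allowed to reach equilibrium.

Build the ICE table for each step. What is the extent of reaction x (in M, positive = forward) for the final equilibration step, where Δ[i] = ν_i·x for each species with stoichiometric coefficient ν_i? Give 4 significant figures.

Q₀ = 3.7541e+04 vs Keq = 119.7 ⇒ Q>K, reverse
Step 1:
                    C           M           G
  init        0.07847       5.176       1.667
  Δ            0.7614      -1.142     -0.3807
  eq           0.8399       4.034       1.286
  solve Keq expr → x = -0.3807; check Q = 119.7

x = -0.3807 M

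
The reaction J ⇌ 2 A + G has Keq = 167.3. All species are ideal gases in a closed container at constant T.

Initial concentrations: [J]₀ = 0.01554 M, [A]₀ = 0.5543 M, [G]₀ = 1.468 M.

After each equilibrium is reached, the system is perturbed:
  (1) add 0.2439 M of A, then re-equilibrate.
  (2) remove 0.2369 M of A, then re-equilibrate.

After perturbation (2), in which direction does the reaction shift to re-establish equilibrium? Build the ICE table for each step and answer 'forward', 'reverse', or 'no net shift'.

Q₀ = 29.02 vs Keq = 167.3 ⇒ Q<K, forward
Step 1:
                  J         A         G
  Initial   0.01554    0.5543     1.468
  Change   -0.01257   0.02514   0.01257
  Equil    0.002971    0.5794     1.481
  solve Keq expr → x = 0.01257; check Q = 167.3
Then add 0.2439 M of A.
Step 2:
                  J         A         G
  Initial  0.002971    0.8233     1.481
  Change   0.002931 -0.005862 -0.002931
  Equil    0.005902    0.8175     1.478
  solve Keq expr → x = -0.002931; check Q = 167.3
Then remove 0.2369 M of A.
Step 3:
                  J         A         G
  Initial  0.005902    0.5806     1.478
  Change   -0.00286  0.005721   0.00286
  Equil    0.003042    0.5863      1.48
  solve Keq expr → x = 0.00286; check Q = 167.3

Direction: forward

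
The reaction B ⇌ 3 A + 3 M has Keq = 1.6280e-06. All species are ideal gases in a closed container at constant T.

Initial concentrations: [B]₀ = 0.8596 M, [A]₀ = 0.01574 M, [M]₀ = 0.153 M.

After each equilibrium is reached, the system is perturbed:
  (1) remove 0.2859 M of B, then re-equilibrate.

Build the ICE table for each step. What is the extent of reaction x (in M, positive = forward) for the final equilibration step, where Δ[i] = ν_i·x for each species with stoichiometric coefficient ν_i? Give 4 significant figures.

x = -0.001922 M

Q₀ = 1.6248e-08 vs Keq = 1.6280e-06 ⇒ Q<K, forward
Step 1:
                   B          A          M
  I           0.8596    0.01574      0.153
  C         -0.01382    0.04147    0.04147
  E           0.8458    0.05721     0.1945
  solve Keq expr → x = 0.01382; check Q = 1.6280e-06
Then remove 0.2859 M of B.
Step 2:
                   B          A          M
  I           0.5599    0.05721     0.1945
  C         0.001922  -0.005767  -0.005767
  E           0.5618    0.05144     0.1887
  solve Keq expr → x = -0.001922; check Q = 1.6280e-06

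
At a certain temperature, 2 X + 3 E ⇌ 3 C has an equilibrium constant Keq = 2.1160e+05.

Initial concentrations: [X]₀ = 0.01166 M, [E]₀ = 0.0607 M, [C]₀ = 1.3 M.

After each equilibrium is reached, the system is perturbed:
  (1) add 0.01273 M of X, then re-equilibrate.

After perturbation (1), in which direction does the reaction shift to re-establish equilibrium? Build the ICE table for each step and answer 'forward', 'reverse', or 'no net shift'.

Q₀ = 7.2255e+07 vs Keq = 2.1160e+05 ⇒ Q>K, reverse
Step 1:
                  X         E         C
  init      0.01166    0.0607       1.3
  Δ         0.04872   0.07308  -0.07308
  eq        0.06038    0.1338     1.227
  solve Keq expr → x = -0.02436; check Q = 2.1160e+05
Then add 0.01273 M of X.
Step 2:
                  X         E         C
  init      0.07311    0.1338     1.227
  Δ       -0.005719 -0.008578  0.008578
  eq        0.06739    0.1252     1.235
  solve Keq expr → x = 0.002859; check Q = 2.1160e+05

Direction: forward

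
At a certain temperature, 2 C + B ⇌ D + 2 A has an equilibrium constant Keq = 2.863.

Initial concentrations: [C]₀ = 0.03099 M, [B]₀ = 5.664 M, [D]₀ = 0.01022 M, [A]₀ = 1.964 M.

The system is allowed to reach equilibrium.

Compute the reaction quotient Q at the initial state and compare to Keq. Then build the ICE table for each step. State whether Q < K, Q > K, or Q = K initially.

Q₀ = 7.247; Q > K (proceeds reverse)

Q₀ = 7.247 vs Keq = 2.863 ⇒ Q>K, reverse
Step 1:
                  C         B         D         A
  I         0.03099     5.664   0.01022     1.964
  C        0.007728  0.003864 -0.003864 -0.007728
  E         0.03872     5.668  0.006356     1.956
  solve Keq expr → x = -0.003864; check Q = 2.863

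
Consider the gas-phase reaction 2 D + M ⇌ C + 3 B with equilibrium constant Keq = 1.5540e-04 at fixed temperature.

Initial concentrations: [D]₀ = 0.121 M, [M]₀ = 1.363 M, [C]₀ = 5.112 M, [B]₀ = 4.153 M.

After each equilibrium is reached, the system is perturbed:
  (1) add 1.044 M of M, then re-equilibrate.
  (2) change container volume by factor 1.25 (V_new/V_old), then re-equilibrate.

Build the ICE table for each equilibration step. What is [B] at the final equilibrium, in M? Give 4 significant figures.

Q₀ = 1.8349e+04 vs Keq = 1.5540e-04 ⇒ Q>K, reverse
Step 1:
                  D         M         C         B
  Initial     0.121     1.363     5.112     4.153
  Change      2.704     1.352    -1.352    -4.057
  Equil       2.825     2.715      3.76    0.0964
  solve Keq expr → x = -1.352; check Q = 1.5540e-04
Then add 1.044 M of M.
Step 2:
                  D         M         C         B
  Initial     2.825     3.759      3.76    0.0964
  Change  -0.007194 -0.003597  0.003597   0.01079
  Equil       2.818     3.756     3.763    0.1072
  solve Keq expr → x = 0.003597; check Q = 1.5540e-04
Then change container volume by factor 1.25 (V_new/V_old).
Step 3:
                  D         M         C         B
  Initial     2.255     3.004     3.011   0.08575
  Change  -0.004307 -0.002153  0.002153   0.00646
  Equil        2.25     3.002     3.013   0.09221
  solve Keq expr → x = 0.002153; check Q = 1.5540e-04

[B]_eq = 0.09221 M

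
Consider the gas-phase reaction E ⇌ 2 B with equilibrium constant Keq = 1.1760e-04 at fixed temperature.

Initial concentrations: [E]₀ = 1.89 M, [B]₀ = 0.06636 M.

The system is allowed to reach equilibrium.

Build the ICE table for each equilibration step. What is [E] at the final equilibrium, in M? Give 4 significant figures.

Q₀ = 0.00233 vs Keq = 1.1760e-04 ⇒ Q>K, reverse
Step 1:
                   E          B
  Initial       1.89    0.06636
  Change     0.02568   -0.05135
  Equil        1.916    0.01501
  solve Keq expr → x = -0.02568; check Q = 1.1760e-04

[E]_eq = 1.916 M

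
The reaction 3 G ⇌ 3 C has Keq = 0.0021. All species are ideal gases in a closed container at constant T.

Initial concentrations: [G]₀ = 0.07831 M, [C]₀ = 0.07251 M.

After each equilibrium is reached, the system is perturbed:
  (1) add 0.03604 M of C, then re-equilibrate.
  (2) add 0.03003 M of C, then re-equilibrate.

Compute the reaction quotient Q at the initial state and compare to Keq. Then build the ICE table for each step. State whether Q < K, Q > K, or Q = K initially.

Q₀ = 0.7939; Q > K (proceeds reverse)

Q₀ = 0.7939 vs Keq = 0.0021 ⇒ Q>K, reverse
Step 1:
                    G           C
  Initial     0.07831     0.07251
  Change      0.05539    -0.05539
  Equil        0.1337     0.01712
  solve Keq expr → x = -0.01846; check Q = 0.0021
Then add 0.03604 M of C.
Step 2:
                    G           C
  Initial      0.1337     0.05316
  Change      0.03195    -0.03195
  Equil        0.1656     0.02121
  solve Keq expr → x = -0.01065; check Q = 0.0021
Then add 0.03003 M of C.
Step 3:
                    G           C
  Initial      0.1656     0.05124
  Change      0.02662    -0.02662
  Equil        0.1923     0.02462
  solve Keq expr → x = -0.008874; check Q = 0.0021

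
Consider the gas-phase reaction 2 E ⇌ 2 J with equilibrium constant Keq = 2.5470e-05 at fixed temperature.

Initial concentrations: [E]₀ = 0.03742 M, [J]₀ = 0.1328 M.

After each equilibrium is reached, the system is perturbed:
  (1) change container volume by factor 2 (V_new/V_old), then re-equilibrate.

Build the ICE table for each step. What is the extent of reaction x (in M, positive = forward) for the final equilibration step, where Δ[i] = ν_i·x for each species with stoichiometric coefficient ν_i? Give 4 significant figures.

x = 0 M

Q₀ = 12.59 vs Keq = 2.5470e-05 ⇒ Q>K, reverse
Step 1:
                  E         J
  Initial   0.03742    0.1328
  Change     0.1319   -0.1319
  Equil      0.1694 8.5475e-04
  solve Keq expr → x = -0.06597; check Q = 2.5470e-05
Then change container volume by factor 2 (V_new/V_old).
Step 2:
                  E         J
  Initial   0.08468 4.2737e-04
  Change          0         0
  Equil     0.08468 4.2737e-04
  solve Keq expr → x = 0; check Q = 2.5470e-05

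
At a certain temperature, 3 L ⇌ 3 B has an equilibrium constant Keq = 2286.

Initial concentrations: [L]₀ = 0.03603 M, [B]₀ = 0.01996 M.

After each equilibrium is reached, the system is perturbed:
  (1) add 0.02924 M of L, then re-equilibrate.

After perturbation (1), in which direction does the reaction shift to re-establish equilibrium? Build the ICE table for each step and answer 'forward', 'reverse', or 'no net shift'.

Direction: forward

Q₀ = 0.17 vs Keq = 2286 ⇒ Q<K, forward
Step 1:
                   L          B
  I          0.03603    0.01996
  C         -0.03208    0.03208
  E          0.00395    0.05204
  solve Keq expr → x = 0.01069; check Q = 2286
Then add 0.02924 M of L.
Step 2:
                   L          B
  I          0.03319    0.05204
  C         -0.02718    0.02718
  E         0.006013    0.07922
  solve Keq expr → x = 0.009059; check Q = 2286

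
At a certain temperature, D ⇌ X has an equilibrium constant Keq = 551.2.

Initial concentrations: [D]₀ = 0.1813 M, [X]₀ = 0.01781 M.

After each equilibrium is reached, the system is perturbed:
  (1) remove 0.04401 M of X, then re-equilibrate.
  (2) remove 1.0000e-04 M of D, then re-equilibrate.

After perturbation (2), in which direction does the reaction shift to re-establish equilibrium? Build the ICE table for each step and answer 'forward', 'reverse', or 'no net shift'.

Direction: reverse

Q₀ = 0.09823 vs Keq = 551.2 ⇒ Q<K, forward
Step 1:
                   D          X
  I           0.1813    0.01781
  C          -0.1809     0.1809
  E       3.6058e-04     0.1987
  solve Keq expr → x = 0.1809; check Q = 551.2
Then remove 0.04401 M of X.
Step 2:
                   D          X
  I       3.6058e-04     0.1547
  C       -7.9699e-05 7.9699e-05
  E       2.8088e-04     0.1548
  solve Keq expr → x = 7.9699e-05; check Q = 551.2
Then remove 1.0000e-04 M of D.
Step 3:
                   D          X
  I       1.8088e-04     0.1548
  C       9.9819e-05 -9.9819e-05
  E       2.8070e-04     0.1547
  solve Keq expr → x = -9.9819e-05; check Q = 551.2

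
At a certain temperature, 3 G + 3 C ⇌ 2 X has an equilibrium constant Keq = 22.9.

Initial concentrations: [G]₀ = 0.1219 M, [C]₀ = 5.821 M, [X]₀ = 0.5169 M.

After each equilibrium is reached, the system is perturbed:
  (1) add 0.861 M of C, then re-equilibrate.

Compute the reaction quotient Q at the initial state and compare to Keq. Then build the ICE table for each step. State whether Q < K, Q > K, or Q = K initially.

Q₀ = 0.7478 vs Keq = 22.9 ⇒ Q<K, forward
Step 1:
                   G          C          X
  I           0.1219      5.821     0.5169
  C         -0.07973   -0.07973    0.05315
  E          0.04217      5.741     0.5701
  solve Keq expr → x = 0.02658; check Q = 22.9
Then add 0.861 M of C.
Step 2:
                   G          C          X
  I          0.04217      6.602     0.5701
  C        -0.005318  -0.005318   0.003545
  E          0.03685      6.597     0.5736
  solve Keq expr → x = 0.001773; check Q = 22.9

Q₀ = 0.7478; Q < K (proceeds forward)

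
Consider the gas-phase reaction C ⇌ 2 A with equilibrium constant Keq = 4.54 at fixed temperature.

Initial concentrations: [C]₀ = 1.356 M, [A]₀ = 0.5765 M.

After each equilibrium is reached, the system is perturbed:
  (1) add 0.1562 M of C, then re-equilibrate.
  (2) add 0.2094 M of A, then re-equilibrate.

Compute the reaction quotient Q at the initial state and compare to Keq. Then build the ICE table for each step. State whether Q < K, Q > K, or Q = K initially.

Q₀ = 0.2451; Q < K (proceeds forward)

Q₀ = 0.2451 vs Keq = 4.54 ⇒ Q<K, forward
Step 1:
                   C          A
  I            1.356     0.5765
  C          -0.6235      1.247
  E           0.7325      1.824
  solve Keq expr → x = 0.6235; check Q = 4.54
Then add 0.1562 M of C.
Step 2:
                   C          A
  I           0.8887      1.824
  C         -0.05876     0.1175
  E           0.8299      1.941
  solve Keq expr → x = 0.05876; check Q = 4.54
Then add 0.2094 M of A.
Step 3:
                   C          A
  I           0.8299       2.15
  C          0.06654    -0.1331
  E           0.8965      2.017
  solve Keq expr → x = -0.06654; check Q = 4.54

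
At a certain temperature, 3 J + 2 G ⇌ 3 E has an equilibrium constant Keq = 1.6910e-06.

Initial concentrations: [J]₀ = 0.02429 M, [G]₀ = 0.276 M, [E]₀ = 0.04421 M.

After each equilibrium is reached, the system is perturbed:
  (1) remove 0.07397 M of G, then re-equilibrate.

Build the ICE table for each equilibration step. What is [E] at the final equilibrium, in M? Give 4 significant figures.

Q₀ = 79.15 vs Keq = 1.6910e-06 ⇒ Q>K, reverse
Step 1:
                  J         G         E
  I         0.02429     0.276   0.04421
  C         0.04384   0.02923  -0.04384
  E         0.06813    0.3052 3.6797e-04
  solve Keq expr → x = -0.01461; check Q = 1.6910e-06
Then remove 0.07397 M of G.
Step 2:
                  J         G         E
  I         0.06813    0.2313 3.6797e-04
  C       6.1840e-05 4.1227e-05 -6.1840e-05
  E         0.06819    0.2313 3.0613e-04
  solve Keq expr → x = -2.0613e-05; check Q = 1.6910e-06

[E]_eq = 3.0613e-04 M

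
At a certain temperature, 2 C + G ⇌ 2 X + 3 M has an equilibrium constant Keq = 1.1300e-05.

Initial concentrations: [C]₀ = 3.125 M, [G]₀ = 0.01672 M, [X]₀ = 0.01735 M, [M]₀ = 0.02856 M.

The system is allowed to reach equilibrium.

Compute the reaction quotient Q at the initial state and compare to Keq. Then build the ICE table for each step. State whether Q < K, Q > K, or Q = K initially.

Q₀ = 4.2947e-08; Q < K (proceeds forward)

Q₀ = 4.2947e-08 vs Keq = 1.1300e-05 ⇒ Q<K, forward
Step 1:
                  C         G         X         M
  I           3.125   0.01672   0.01735   0.02856
  C        -0.02448  -0.01224   0.02448   0.03672
  E           3.101   0.00448   0.04183   0.06528
  solve Keq expr → x = 0.01224; check Q = 1.1300e-05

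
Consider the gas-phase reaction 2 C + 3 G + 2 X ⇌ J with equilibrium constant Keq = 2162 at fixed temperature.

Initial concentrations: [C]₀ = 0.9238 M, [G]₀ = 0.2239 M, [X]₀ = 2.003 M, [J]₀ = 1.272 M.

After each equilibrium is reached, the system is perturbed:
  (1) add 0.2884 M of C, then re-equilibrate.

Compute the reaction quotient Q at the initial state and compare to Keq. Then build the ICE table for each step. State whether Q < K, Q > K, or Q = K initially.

Q₀ = 33.1 vs Keq = 2162 ⇒ Q<K, forward
Step 1:
                  C         G         X         J
  I          0.9238    0.2239     2.003     1.272
  C          -0.107   -0.1604    -0.107   0.05348
  E          0.8168   0.06346     1.896     1.325
  solve Keq expr → x = 0.05348; check Q = 2162
Then add 0.2884 M of C.
Step 2:
                  C         G         X         J
  I           1.105   0.06346     1.896     1.325
  C       -0.007444  -0.01117 -0.007444  0.003722
  E           1.098    0.0523     1.889     1.329
  solve Keq expr → x = 0.003722; check Q = 2162

Q₀ = 33.1; Q < K (proceeds forward)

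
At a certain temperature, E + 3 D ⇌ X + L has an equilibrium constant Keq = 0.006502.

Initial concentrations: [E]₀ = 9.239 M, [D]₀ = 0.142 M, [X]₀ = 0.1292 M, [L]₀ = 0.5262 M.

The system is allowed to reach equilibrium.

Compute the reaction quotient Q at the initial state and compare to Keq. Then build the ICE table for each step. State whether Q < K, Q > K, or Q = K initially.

Q₀ = 2.57; Q > K (proceeds reverse)

Q₀ = 2.57 vs Keq = 0.006502 ⇒ Q>K, reverse
Step 1:
                  E         D         X         L
  Initial     9.239     0.142    0.1292    0.5262
  Change     0.1129    0.3386   -0.1129   -0.1129
  Equil       9.352    0.4806   0.01633    0.4133
  solve Keq expr → x = -0.1129; check Q = 0.006502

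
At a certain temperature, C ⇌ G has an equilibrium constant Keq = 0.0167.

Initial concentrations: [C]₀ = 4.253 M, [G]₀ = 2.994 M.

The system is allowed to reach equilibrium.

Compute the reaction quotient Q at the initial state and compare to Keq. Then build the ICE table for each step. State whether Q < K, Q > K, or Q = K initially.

Q₀ = 0.704; Q > K (proceeds reverse)

Q₀ = 0.704 vs Keq = 0.0167 ⇒ Q>K, reverse
Step 1:
                  C         G
  init        4.253     2.994
  Δ           2.875    -2.875
  eq          7.128     0.119
  solve Keq expr → x = -2.875; check Q = 0.0167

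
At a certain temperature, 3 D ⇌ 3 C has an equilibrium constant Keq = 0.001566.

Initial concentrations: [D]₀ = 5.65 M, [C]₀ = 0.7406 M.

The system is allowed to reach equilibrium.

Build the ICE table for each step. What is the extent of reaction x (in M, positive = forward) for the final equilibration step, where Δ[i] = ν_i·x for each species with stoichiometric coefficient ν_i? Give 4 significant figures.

x = -0.02523 M

Q₀ = 0.002252 vs Keq = 0.001566 ⇒ Q>K, reverse
Step 1:
                  D         C
  I            5.65    0.7406
  C          0.0757   -0.0757
  E           5.726    0.6649
  solve Keq expr → x = -0.02523; check Q = 0.001566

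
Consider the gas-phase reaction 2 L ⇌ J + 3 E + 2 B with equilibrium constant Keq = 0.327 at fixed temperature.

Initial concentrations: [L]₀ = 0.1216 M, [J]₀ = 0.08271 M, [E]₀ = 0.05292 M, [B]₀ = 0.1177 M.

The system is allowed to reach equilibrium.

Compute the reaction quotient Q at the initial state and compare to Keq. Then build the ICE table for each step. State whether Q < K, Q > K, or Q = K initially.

Q₀ = 1.1484e-05; Q < K (proceeds forward)

Q₀ = 1.1484e-05 vs Keq = 0.327 ⇒ Q<K, forward
Step 1:
                   L          J          E          B
  Initial     0.1216    0.08271    0.05292     0.1177
  Change     -0.1072    0.05362     0.1609     0.1072
  Equil      0.01436     0.1363     0.2138     0.2249
  solve Keq expr → x = 0.05362; check Q = 0.327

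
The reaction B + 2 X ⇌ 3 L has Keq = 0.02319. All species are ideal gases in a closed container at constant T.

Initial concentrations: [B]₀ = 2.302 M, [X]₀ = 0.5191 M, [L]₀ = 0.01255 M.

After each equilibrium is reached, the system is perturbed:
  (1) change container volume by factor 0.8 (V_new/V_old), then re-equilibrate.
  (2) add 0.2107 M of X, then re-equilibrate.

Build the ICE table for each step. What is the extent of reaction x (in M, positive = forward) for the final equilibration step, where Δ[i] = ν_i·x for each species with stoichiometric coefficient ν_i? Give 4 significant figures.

x = 0.01843 M

Q₀ = 3.1866e-06 vs Keq = 0.02319 ⇒ Q<K, forward
Step 1:
                   B          X          L
  I            2.302     0.5191    0.01255
  C         -0.06263    -0.1253     0.1879
  E            2.239     0.3938     0.2005
  solve Keq expr → x = 0.06263; check Q = 0.02319
Then change container volume by factor 0.8 (V_new/V_old).
Step 2:
                   B          X          L
  I            2.799     0.4923     0.2506
  C                0          0          0
  E            2.799     0.4923     0.2506
  solve Keq expr → x = 0; check Q = 0.02319
Then add 0.2107 M of X.
Step 3:
                   B          X          L
  I            2.799      0.703     0.2506
  C         -0.01843   -0.03686    0.05529
  E            2.781     0.6661     0.3059
  solve Keq expr → x = 0.01843; check Q = 0.02319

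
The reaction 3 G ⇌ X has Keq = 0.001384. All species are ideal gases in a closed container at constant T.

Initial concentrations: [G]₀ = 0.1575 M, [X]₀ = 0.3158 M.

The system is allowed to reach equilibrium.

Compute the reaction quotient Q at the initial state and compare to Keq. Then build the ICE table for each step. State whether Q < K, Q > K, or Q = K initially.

Q₀ = 80.83 vs Keq = 0.001384 ⇒ Q>K, reverse
Step 1:
                  G         X
  Initial    0.1575    0.3158
  Change     0.9419    -0.314
  Equil       1.099  0.001839
  solve Keq expr → x = -0.314; check Q = 0.001384

Q₀ = 80.83; Q > K (proceeds reverse)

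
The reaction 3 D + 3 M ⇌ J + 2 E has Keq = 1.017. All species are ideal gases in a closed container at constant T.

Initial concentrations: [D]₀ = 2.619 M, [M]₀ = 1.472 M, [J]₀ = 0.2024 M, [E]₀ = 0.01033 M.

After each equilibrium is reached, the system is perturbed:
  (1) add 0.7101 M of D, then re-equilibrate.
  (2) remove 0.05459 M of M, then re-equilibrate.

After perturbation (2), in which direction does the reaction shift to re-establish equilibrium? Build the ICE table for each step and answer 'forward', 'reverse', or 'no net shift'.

Q₀ = 3.7695e-07 vs Keq = 1.017 ⇒ Q<K, forward
Step 1:
                    D           M           J           E
  init          2.619       1.472      0.2024     0.01033
  Δ            -1.055      -1.055      0.3517      0.7033
  eq            1.564       0.417      0.5541      0.7136
  solve Keq expr → x = 0.3517; check Q = 1.017
Then add 0.7101 M of D.
Step 2:
                    D           M           J           E
  init          2.274       0.417      0.5541      0.7136
  Δ          -0.09452    -0.09452     0.03151     0.06301
  eq             2.18      0.3225      0.5856      0.7767
  solve Keq expr → x = 0.03151; check Q = 1.017
Then remove 0.05459 M of M.
Step 3:
                    D           M           J           E
  init           2.18      0.2679      0.5856      0.7767
  Δ           0.03936     0.03936    -0.01312    -0.02624
  eq            2.219      0.3073      0.5724      0.7504
  solve Keq expr → x = -0.01312; check Q = 1.017

Direction: reverse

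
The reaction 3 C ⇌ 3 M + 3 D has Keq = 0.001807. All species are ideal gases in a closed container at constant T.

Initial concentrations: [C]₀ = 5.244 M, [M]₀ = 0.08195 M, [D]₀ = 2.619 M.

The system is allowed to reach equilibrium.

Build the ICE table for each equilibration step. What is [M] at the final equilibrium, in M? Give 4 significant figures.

[M]_eq = 0.2249 M

Q₀ = 6.8559e-05 vs Keq = 0.001807 ⇒ Q<K, forward
Step 1:
                    C           M           D
  I             5.244     0.08195       2.619
  C            -0.143       0.143       0.143
  E             5.101      0.2249       2.762
  solve Keq expr → x = 0.04767; check Q = 0.001807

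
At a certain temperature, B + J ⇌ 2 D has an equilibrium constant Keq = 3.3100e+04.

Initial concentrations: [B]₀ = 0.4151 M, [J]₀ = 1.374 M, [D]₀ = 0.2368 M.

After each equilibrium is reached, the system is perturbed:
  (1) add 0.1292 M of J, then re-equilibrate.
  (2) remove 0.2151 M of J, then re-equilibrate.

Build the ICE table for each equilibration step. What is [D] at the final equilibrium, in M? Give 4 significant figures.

[D]_eq = 1.067 M

Q₀ = 0.09832 vs Keq = 3.3100e+04 ⇒ Q<K, forward
Step 1:
                    B           J           D
  Initial      0.4151       1.374      0.2368
  Change      -0.4151     -0.4151      0.8301
  Equil    3.5864e-05      0.9589       1.067
  solve Keq expr → x = 0.4151; check Q = 3.3100e+04
Then add 0.1292 M of J.
Step 2:
                    B           J           D
  Initial  3.5864e-05       1.088       1.067
  Change  -4.2576e-06 -4.2576e-06  8.5153e-06
  Equil    3.1606e-05       1.088       1.067
  solve Keq expr → x = 4.2576e-06; check Q = 3.3100e+04
Then remove 0.2151 M of J.
Step 3:
                    B           J           D
  Initial  3.1606e-05       0.873       1.067
  Change   7.7856e-06  7.7856e-06 -1.5571e-05
  Equil    3.9392e-05       0.873       1.067
  solve Keq expr → x = -7.7856e-06; check Q = 3.3100e+04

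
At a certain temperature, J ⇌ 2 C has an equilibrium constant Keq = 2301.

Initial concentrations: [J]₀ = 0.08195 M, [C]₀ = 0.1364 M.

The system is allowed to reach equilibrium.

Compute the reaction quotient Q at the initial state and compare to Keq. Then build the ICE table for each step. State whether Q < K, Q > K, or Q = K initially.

Q₀ = 0.227; Q < K (proceeds forward)

Q₀ = 0.227 vs Keq = 2301 ⇒ Q<K, forward
Step 1:
                  J         C
  init      0.08195    0.1364
  Δ        -0.08191    0.1638
  eq      3.9171e-05    0.3002
  solve Keq expr → x = 0.08191; check Q = 2301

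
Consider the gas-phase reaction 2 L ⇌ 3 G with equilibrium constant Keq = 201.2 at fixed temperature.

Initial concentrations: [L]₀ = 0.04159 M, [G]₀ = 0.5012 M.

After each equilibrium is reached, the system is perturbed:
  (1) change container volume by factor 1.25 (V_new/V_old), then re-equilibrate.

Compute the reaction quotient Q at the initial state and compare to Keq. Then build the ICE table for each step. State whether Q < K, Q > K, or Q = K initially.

Q₀ = 72.79 vs Keq = 201.2 ⇒ Q<K, forward
Step 1:
                   L          G
  init       0.04159     0.5012
  Δ         -0.01488    0.02233
  eq         0.02671     0.5235
  solve Keq expr → x = 0.007442; check Q = 201.2
Then change container volume by factor 1.25 (V_new/V_old).
Step 2:
                   L          G
  init       0.02136     0.4188
  Δ        -0.002045   0.003068
  eq         0.01932     0.4219
  solve Keq expr → x = 0.001023; check Q = 201.2

Q₀ = 72.79; Q < K (proceeds forward)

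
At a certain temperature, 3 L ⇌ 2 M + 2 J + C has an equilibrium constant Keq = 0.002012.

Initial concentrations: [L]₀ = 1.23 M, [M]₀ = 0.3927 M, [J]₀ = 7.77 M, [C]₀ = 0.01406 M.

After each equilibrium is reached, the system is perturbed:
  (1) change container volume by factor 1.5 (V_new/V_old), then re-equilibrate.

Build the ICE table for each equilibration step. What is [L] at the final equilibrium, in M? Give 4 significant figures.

[L]_eq = 0.8458 M

Q₀ = 0.07035 vs Keq = 0.002012 ⇒ Q>K, reverse
Step 1:
                  L         M         J         C
  Initial      1.23    0.3927      7.77   0.01406
  Change    0.04063  -0.02709  -0.02709  -0.01354
  Equil       1.271    0.3656     7.743 5.1505e-04
  solve Keq expr → x = -0.01354; check Q = 0.002012
Then change container volume by factor 1.5 (V_new/V_old).
Step 2:
                  L         M         J         C
  Initial    0.8471    0.2437     5.162 3.4336e-04
  Change  -0.001261 8.4047e-04 8.4047e-04 4.2023e-04
  Equil      0.8458    0.2446     5.163 7.6360e-04
  solve Keq expr → x = 4.2023e-04; check Q = 0.002012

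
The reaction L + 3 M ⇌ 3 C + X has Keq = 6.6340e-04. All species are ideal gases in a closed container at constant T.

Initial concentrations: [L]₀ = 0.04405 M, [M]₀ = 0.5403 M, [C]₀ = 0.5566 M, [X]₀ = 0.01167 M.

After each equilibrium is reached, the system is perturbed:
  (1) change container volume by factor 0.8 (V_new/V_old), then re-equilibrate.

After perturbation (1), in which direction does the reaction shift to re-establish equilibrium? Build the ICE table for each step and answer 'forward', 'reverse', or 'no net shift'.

Q₀ = 0.2896 vs Keq = 6.6340e-04 ⇒ Q>K, reverse
Step 1:
                    L           M           C           X
  I           0.04405      0.5403      0.5566     0.01167
  C           0.01162     0.03486    -0.03486    -0.01162
  E           0.05567      0.5752      0.5217  4.9478e-05
  solve Keq expr → x = -0.01162; check Q = 6.6340e-04
Then change container volume by factor 0.8 (V_new/V_old).
Step 2:
                    L           M           C           X
  I           0.06959       0.719      0.6522  6.1847e-05
  C                 0           0           0           0
  E           0.06959       0.719      0.6522  6.1847e-05
  solve Keq expr → x = 0; check Q = 6.6340e-04

Direction: no net shift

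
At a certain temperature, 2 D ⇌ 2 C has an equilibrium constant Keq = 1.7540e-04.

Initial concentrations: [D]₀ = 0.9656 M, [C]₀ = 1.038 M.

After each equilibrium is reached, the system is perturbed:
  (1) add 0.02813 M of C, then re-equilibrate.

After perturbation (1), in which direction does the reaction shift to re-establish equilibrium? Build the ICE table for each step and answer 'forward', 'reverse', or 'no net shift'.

Q₀ = 1.156 vs Keq = 1.7540e-04 ⇒ Q>K, reverse
Step 1:
                    D           C
  I            0.9656       1.038
  C             1.012      -1.012
  E             1.977     0.02619
  solve Keq expr → x = -0.5059; check Q = 1.7540e-04
Then add 0.02813 M of C.
Step 2:
                    D           C
  I             1.977     0.05432
  C           0.02776    -0.02776
  E             2.005     0.02656
  solve Keq expr → x = -0.01388; check Q = 1.7540e-04

Direction: reverse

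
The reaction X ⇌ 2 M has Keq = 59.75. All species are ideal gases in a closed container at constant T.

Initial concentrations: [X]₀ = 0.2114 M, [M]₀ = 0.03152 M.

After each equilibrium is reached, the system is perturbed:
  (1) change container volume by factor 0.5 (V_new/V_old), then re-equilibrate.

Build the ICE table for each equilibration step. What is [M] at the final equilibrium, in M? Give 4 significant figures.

[M]_eq = 0.8826 M

Q₀ = 0.0047 vs Keq = 59.75 ⇒ Q<K, forward
Step 1:
                   X          M
  I           0.2114    0.03152
  C           -0.208     0.4161
  E         0.003353     0.4476
  solve Keq expr → x = 0.208; check Q = 59.75
Then change container volume by factor 0.5 (V_new/V_old).
Step 2:
                   X          M
  I         0.006707     0.8952
  C          0.00633   -0.01266
  E          0.01304     0.8826
  solve Keq expr → x = -0.00633; check Q = 59.75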